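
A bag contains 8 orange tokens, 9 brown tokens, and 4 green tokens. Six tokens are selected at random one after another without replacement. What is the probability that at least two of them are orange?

Sum the hypergeometric tail for j = 2,…,6 orange tokens.
Favorable = C(8,2)·C(13,4) + C(8,3)·C(13,3) + C(8,4)·C(13,2) + C(8,5)·C(13,1) + C(8,6)·C(13,0) = 42252; total = C(21,6) = 54264.
P = 42252/54264 = 503/646 ≈ 0.7786.

503/646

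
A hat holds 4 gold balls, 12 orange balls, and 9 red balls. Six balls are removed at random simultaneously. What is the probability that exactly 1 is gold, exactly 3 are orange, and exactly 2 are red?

Unordered draws without replacement: count favorable combinations over C(25,6).
Favorable = C(4,1) · C(12,3) · C(9,2) = 31680; total = C(25,6) = 177100.
P = 31680/177100 = 144/805 ≈ 0.1789.

144/805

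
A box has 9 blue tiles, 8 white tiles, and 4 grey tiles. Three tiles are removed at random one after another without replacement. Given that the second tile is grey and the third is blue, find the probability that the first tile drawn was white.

8/19

P(first=white and the second tile is grey and the third is blue) = (8/21)·(4/20)·(9/19) = 24/665.
P(E) = Σ over first color = 24/665 + 24/665 + 9/665 = 3/35.
By Bayes, P(first=white | E) = 24/665 / 3/35 = 8/19 ≈ 0.4211.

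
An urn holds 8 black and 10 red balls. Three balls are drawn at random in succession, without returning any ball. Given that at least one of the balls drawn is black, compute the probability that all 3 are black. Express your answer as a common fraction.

7/87

P(all 3 black) = C(8,3)/C(18,3) = 7/102; P(at least one black) = 1 − C(10,3)/C(18,3) = 29/34.
Since 'all 3 black' ⊆ 'at least one black', P(all 3 | at least one) = 7/102 / 29/34 = 7/87 ≈ 0.0805.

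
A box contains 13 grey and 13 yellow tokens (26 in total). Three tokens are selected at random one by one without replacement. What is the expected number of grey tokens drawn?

By linearity of expectation, E[X] = Σ P(draw i is grey); by symmetry each draw (even without replacement) has P(grey) = 13/26.
E[X] = 3 · 13/26 = 3/2 ≈ 1.5000.

3/2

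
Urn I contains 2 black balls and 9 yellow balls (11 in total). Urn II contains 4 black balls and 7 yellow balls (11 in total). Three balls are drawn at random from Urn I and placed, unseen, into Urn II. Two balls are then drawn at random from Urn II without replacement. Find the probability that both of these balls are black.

453/5005

Condition on how many of the transferred balls are black (from Urn I: 2 black of 11; then Urn II has 14 total).
  0 black: C(2,0)C(9,3)/C(11,3) = 28/55; then P = C(4,2)/C(14,2) = 6/91
  1 black: C(2,1)C(9,2)/C(11,3) = 24/55; then P = C(5,2)/C(14,2) = 10/91
  2 black: C(2,2)C(9,1)/C(11,3) = 3/55; then P = C(6,2)/C(14,2) = 15/91
P(both black) = 453/5005 ≈ 0.0905.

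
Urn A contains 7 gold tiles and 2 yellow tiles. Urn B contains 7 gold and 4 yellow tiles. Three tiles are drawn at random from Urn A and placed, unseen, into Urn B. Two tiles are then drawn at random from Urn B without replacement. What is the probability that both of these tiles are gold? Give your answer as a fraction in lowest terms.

Condition on how many of the transferred tiles are gold (from Urn A: 7 gold of 9; then Urn B has 14 total).
  1 gold: C(7,1)C(2,2)/C(9,3) = 1/12; then P = C(8,2)/C(14,2) = 4/13
  2 gold: C(7,2)C(2,1)/C(9,3) = 1/2; then P = C(9,2)/C(14,2) = 36/91
  3 gold: C(7,3)C(2,0)/C(9,3) = 5/12; then P = C(10,2)/C(14,2) = 45/91
P(both gold) = 67/156 ≈ 0.4295.

67/156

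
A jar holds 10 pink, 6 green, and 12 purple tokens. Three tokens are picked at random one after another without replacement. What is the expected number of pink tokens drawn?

15/14

By linearity of expectation, E[X] = Σ P(draw i is pink); by symmetry each draw (even without replacement) has P(pink) = 10/28.
E[X] = 3 · 10/28 = 15/14 ≈ 1.0714.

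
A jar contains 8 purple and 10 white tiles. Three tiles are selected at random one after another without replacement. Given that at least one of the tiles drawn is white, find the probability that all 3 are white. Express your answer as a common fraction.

3/19

P(all 3 white) = C(10,3)/C(18,3) = 5/34; P(at least one white) = 1 − C(8,3)/C(18,3) = 95/102.
Since 'all 3 white' ⊆ 'at least one white', P(all 3 | at least one) = 5/34 / 95/102 = 3/19 ≈ 0.1579.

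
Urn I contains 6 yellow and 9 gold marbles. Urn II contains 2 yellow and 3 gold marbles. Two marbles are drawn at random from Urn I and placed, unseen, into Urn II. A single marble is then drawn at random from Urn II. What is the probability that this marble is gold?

Condition on how many of the transferred marbles are gold (from Urn I: 9 gold of 15; then Urn II has 7 total).
  0 gold: C(9,0)C(6,2)/C(15,2) = 1/7; then P = 3/7
  1 gold: C(9,1)C(6,1)/C(15,2) = 18/35; then P = 4/7
  2 gold: C(9,2)C(6,0)/C(15,2) = 12/35; then P = 5/7
P(gold from Urn II) = 3/5 ≈ 0.6000.

3/5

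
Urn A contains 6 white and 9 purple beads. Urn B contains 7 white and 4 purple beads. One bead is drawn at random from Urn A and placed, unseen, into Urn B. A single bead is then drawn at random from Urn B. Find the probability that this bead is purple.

23/60

Condition on how many of the transferred beads are purple (from Urn A: 9 purple of 15; then Urn B has 12 total).
  0 purple: C(9,0)C(6,1)/C(15,1) = 2/5; then P = 4/12
  1 purple: C(9,1)C(6,0)/C(15,1) = 3/5; then P = 5/12
P(purple from Urn B) = 23/60 ≈ 0.3833.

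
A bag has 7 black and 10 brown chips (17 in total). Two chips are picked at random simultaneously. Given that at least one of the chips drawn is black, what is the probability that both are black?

P(both black) = C(7,2)/C(17,2) = 21/136; P(at least one black) = 1 − C(10,2)/C(17,2) = 91/136.
Since 'both black' ⊆ 'at least one black', P(both | at least one) = 21/136 / 91/136 = 3/13 ≈ 0.2308.

3/13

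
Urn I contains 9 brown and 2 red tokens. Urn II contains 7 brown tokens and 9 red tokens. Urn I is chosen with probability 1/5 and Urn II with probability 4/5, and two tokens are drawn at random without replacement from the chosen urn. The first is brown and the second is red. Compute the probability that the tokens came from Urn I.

12/89

P(E | Urn I) = 9/55; P(E | Urn II) = 21/80.
P(E) = 1/5·9/55 + 4/5·21/80 = 267/1100.
By Bayes' rule, P(Urn I | E) = 9/275 / 267/1100 = 12/89 ≈ 0.1348.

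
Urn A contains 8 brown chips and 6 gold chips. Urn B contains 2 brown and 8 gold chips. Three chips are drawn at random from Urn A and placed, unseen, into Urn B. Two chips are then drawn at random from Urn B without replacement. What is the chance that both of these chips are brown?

487/7098

Condition on how many of the transferred chips are brown (from Urn A: 8 brown of 14; then Urn B has 13 total).
  0 brown: C(8,0)C(6,3)/C(14,3) = 5/91; then P = C(2,2)/C(13,2) = 1/78
  1 brown: C(8,1)C(6,2)/C(14,3) = 30/91; then P = C(3,2)/C(13,2) = 1/26
  2 brown: C(8,2)C(6,1)/C(14,3) = 6/13; then P = C(4,2)/C(13,2) = 1/13
  3 brown: C(8,3)C(6,0)/C(14,3) = 2/13; then P = C(5,2)/C(13,2) = 5/39
P(both brown) = 487/7098 ≈ 0.0686.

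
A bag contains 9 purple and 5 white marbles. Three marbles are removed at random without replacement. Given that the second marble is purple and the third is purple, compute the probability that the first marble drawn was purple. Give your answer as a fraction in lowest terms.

P(first=purple and the second marble is purple and the third is purple) = (9/14)·(8/13)·(7/12) = 3/13.
P(E) = Σ over first color = 3/13 + 15/91 = 36/91.
By Bayes, P(first=purple | E) = 3/13 / 36/91 = 7/12 ≈ 0.5833.

7/12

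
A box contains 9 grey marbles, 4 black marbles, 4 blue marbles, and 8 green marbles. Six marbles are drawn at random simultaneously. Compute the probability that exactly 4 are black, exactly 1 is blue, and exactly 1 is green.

Unordered draws without replacement: count favorable combinations over C(25,6).
Favorable = C(9,0) · C(4,4) · C(4,1) · C(8,1) = 32; total = C(25,6) = 177100.
P = 32/177100 = 8/44275 ≈ 0.0002.

8/44275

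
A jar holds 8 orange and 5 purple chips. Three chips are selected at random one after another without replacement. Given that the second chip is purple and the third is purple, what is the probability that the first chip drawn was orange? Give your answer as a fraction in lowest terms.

P(first=orange and the second chip is purple and the third is purple) = (8/13)·(5/12)·(4/11) = 40/429.
P(E) = Σ over first color = 40/429 + 5/143 = 5/39.
By Bayes, P(first=orange | E) = 40/429 / 5/39 = 8/11 ≈ 0.7273.

8/11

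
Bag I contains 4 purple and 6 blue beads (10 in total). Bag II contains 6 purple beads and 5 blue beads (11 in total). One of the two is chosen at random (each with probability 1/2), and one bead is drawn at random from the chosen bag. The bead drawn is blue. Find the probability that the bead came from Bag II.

P(blue | Bag I) = 3/5; P(blue | Bag II) = 5/11.
P(blue) = 1/2·3/5 + 1/2·5/11 = 29/55.
By Bayes' rule, P(Bag II | blue) = 5/22 / 29/55 = 25/58 ≈ 0.4310.

25/58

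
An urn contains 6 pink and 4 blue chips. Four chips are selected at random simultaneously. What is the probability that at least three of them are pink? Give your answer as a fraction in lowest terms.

19/42

Sum the hypergeometric tail for j = 3,…,4 pink chips.
Favorable = C(6,3)·C(4,1) + C(6,4)·C(4,0) = 95; total = C(10,4) = 210.
P = 95/210 = 19/42 ≈ 0.4524.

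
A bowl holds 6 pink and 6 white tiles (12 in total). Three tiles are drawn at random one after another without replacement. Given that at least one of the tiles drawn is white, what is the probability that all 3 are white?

P(all 3 white) = C(6,3)/C(12,3) = 1/11; P(at least one white) = 1 − C(6,3)/C(12,3) = 10/11.
Since 'all 3 white' ⊆ 'at least one white', P(all 3 | at least one) = 1/11 / 10/11 = 1/10 ≈ 0.1000.

1/10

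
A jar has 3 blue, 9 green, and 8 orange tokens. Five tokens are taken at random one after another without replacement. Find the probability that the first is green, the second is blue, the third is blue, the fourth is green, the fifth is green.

21/12920

Multiply the conditional probability of each draw in order, without replacement, so each draw removes one from its color and from the total.
P = (9/20) · (3/19) · (2/18) · (8/17) · (7/16) = 21/12920 ≈ 0.0016.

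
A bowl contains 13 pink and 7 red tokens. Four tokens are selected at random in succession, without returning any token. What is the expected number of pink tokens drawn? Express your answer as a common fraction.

By linearity of expectation, E[X] = Σ P(draw i is pink); by symmetry each draw (even without replacement) has P(pink) = 13/20.
E[X] = 4 · 13/20 = 13/5 ≈ 2.6000.

13/5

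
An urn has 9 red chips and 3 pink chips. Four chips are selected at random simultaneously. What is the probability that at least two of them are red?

54/55

Sum the hypergeometric tail for j = 2,…,4 red chips.
Favorable = C(9,2)·C(3,2) + C(9,3)·C(3,1) + C(9,4)·C(3,0) = 486; total = C(12,4) = 495.
P = 486/495 = 54/55 ≈ 0.9818.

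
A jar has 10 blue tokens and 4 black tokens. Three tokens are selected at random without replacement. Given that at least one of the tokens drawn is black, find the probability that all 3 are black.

P(all 3 black) = C(4,3)/C(14,3) = 1/91; P(at least one black) = 1 − C(10,3)/C(14,3) = 61/91.
Since 'all 3 black' ⊆ 'at least one black', P(all 3 | at least one) = 1/91 / 61/91 = 1/61 ≈ 0.0164.

1/61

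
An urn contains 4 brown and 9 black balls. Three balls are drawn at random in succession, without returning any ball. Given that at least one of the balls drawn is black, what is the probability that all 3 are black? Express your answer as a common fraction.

P(all 3 black) = C(9,3)/C(13,3) = 42/143; P(at least one black) = 1 − C(4,3)/C(13,3) = 141/143.
Since 'all 3 black' ⊆ 'at least one black', P(all 3 | at least one) = 42/143 / 141/143 = 14/47 ≈ 0.2979.

14/47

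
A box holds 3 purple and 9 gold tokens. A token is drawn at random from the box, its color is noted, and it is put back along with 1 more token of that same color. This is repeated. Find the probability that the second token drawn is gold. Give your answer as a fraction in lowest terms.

3/4

Condition on the first draw. If first is gold (prob 9/12), second-gold has prob (10)/(13); if not (prob 3/12), it has prob 9/(13).
P = (9/12)·(10/13) + (3/12)·(9/13) = 3/4 ≈ 0.7500.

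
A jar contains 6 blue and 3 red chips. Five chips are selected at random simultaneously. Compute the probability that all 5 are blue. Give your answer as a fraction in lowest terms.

Unordered draws without replacement: count favorable combinations over C(9,5).
Favorable = C(6,5) · C(3,0) = 6; total = C(9,5) = 126.
P = 6/126 = 1/21 ≈ 0.0476.

1/21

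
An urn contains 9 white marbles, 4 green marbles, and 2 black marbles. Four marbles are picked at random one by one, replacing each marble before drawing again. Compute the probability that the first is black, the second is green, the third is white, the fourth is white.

8/625

Multiply the conditional probability of each draw in order, with replacement (the composition resets each draw).
P = (2/15) · (4/15) · (9/15) · (9/15) = 8/625 ≈ 0.0128.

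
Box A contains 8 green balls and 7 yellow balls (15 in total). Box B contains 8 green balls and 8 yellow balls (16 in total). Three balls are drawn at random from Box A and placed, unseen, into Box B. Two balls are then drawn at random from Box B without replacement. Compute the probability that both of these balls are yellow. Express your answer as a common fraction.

199/855

Condition on how many of the transferred balls are yellow (from Box A: 7 yellow of 15; then Box B has 19 total).
  0 yellow: C(7,0)C(8,3)/C(15,3) = 8/65; then P = C(8,2)/C(19,2) = 28/171
  1 yellow: C(7,1)C(8,2)/C(15,3) = 28/65; then P = C(9,2)/C(19,2) = 4/19
  2 yellow: C(7,2)C(8,1)/C(15,3) = 24/65; then P = C(10,2)/C(19,2) = 5/19
  3 yellow: C(7,3)C(8,0)/C(15,3) = 1/13; then P = C(11,2)/C(19,2) = 55/171
P(both yellow) = 199/855 ≈ 0.2327.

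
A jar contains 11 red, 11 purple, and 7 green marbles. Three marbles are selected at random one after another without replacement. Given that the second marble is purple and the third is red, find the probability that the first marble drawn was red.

P(first=red and the second marble is purple and the third is red) = (11/29)·(11/28)·(10/27) = 605/10962.
P(E) = Σ over first color = 605/10962 + 605/10962 + 121/3132 = 121/812.
By Bayes, P(first=red | E) = 605/10962 / 121/812 = 10/27 ≈ 0.3704.

10/27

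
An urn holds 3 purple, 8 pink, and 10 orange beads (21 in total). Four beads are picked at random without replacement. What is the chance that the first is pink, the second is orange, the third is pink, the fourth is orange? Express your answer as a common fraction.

2/57

Multiply the conditional probability of each draw in order, without replacement, so each draw removes one from its color and from the total.
P = (8/21) · (10/20) · (7/19) · (9/18) = 2/57 ≈ 0.0351.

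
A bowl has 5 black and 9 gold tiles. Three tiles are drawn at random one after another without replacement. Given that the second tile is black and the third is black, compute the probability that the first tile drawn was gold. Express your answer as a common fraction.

3/4

P(first=gold and the second tile is black and the third is black) = (9/14)·(5/13)·(4/12) = 15/182.
P(E) = Σ over first color = 5/182 + 15/182 = 10/91.
By Bayes, P(first=gold | E) = 15/182 / 10/91 = 3/4 ≈ 0.7500.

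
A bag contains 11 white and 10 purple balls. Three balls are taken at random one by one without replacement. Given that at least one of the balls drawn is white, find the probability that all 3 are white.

P(all 3 white) = C(11,3)/C(21,3) = 33/266; P(at least one white) = 1 − C(10,3)/C(21,3) = 121/133.
Since 'all 3 white' ⊆ 'at least one white', P(all 3 | at least one) = 33/266 / 121/133 = 3/22 ≈ 0.1364.

3/22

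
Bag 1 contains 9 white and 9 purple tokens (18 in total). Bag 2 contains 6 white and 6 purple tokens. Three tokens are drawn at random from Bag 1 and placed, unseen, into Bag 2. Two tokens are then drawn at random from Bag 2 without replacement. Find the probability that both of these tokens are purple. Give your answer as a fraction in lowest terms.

Condition on how many of the transferred tokens are purple (from Bag 1: 9 purple of 18; then Bag 2 has 15 total).
  0 purple: C(9,0)C(9,3)/C(18,3) = 7/68; then P = C(6,2)/C(15,2) = 1/7
  1 purple: C(9,1)C(9,2)/C(18,3) = 27/68; then P = C(7,2)/C(15,2) = 1/5
  2 purple: C(9,2)C(9,1)/C(18,3) = 27/68; then P = C(8,2)/C(15,2) = 4/15
  3 purple: C(9,3)C(9,0)/C(18,3) = 7/68; then P = C(9,2)/C(15,2) = 12/35
P(both purple) = 4/17 ≈ 0.2353.

4/17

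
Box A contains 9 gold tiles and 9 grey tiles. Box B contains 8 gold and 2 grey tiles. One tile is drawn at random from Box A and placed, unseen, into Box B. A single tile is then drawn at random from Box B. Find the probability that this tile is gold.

17/22

Condition on how many of the transferred tiles are gold (from Box A: 9 gold of 18; then Box B has 11 total).
  0 gold: C(9,0)C(9,1)/C(18,1) = 1/2; then P = 8/11
  1 gold: C(9,1)C(9,0)/C(18,1) = 1/2; then P = 9/11
P(gold from Box B) = 17/22 ≈ 0.7727.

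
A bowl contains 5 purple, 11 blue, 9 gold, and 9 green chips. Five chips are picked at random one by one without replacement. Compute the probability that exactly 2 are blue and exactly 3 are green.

35/2108

Unordered draws without replacement: count favorable combinations over C(34,5).
Favorable = C(5,0) · C(11,2) · C(9,0) · C(9,3) = 4620; total = C(34,5) = 278256.
P = 4620/278256 = 35/2108 ≈ 0.0166.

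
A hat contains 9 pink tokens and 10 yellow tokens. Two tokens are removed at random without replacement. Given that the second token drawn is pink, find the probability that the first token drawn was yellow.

5/9

P(first=yellow and the second token drawn is pink) = (10/19)·(9/18) = 5/19.
P(the second token drawn is pink) = Σ over first color = 4/19 + 5/19 = 9/19.
By Bayes, P(first=yellow | the second token drawn is pink) = 5/19 / 9/19 = 5/9 ≈ 0.5556.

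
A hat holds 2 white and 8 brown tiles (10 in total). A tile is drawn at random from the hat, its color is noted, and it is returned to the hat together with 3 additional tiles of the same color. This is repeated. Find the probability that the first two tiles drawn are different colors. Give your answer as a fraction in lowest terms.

16/65

Either white then brown, or brown then white; after the first draw the total is 13.
P = (2/10)·(8/13) + (8/10)·(2/13) = 16/65 ≈ 0.2462.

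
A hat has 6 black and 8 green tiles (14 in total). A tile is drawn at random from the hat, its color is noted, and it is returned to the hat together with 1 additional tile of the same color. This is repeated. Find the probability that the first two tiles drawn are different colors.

Either green then black, or black then green; after the first draw the total is 15.
P = (8/14)·(6/15) + (6/14)·(8/15) = 16/35 ≈ 0.4571.

16/35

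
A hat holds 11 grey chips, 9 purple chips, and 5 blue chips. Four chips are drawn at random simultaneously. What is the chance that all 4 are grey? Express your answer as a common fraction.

Unordered draws without replacement: count favorable combinations over C(25,4).
Favorable = C(11,4) · C(9,0) · C(5,0) = 330; total = C(25,4) = 12650.
P = 330/12650 = 3/115 ≈ 0.0261.

3/115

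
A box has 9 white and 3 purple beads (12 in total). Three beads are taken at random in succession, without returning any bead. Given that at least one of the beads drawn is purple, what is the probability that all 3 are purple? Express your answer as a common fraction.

P(all 3 purple) = C(3,3)/C(12,3) = 1/220; P(at least one purple) = 1 − C(9,3)/C(12,3) = 34/55.
Since 'all 3 purple' ⊆ 'at least one purple', P(all 3 | at least one) = 1/220 / 34/55 = 1/136 ≈ 0.0074.

1/136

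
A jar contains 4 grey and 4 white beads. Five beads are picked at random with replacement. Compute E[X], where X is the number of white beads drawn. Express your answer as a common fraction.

By linearity of expectation, E[X] = Σ P(draw i is white); each independent draw has P(white) = 4/8.
E[X] = 5 · 4/8 = 5/2 ≈ 2.5000.

5/2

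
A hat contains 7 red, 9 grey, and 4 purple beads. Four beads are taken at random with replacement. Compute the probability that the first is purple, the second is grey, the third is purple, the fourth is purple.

Multiply the conditional probability of each draw in order, with replacement (the composition resets each draw).
P = (4/20) · (9/20) · (4/20) · (4/20) = 9/2500 ≈ 0.0036.

9/2500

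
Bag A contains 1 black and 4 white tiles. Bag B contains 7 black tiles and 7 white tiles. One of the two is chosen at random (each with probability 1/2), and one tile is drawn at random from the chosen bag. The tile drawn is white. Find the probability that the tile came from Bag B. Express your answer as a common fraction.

P(white | Bag A) = 4/5; P(white | Bag B) = 1/2.
P(white) = 1/2·4/5 + 1/2·1/2 = 13/20.
By Bayes' rule, P(Bag B | white) = 1/4 / 13/20 = 5/13 ≈ 0.3846.

5/13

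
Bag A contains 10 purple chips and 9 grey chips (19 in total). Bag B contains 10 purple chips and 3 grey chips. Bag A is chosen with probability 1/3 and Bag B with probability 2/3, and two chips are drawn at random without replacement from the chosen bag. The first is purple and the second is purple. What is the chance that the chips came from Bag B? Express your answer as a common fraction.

P(E | Bag A) = 5/19; P(E | Bag B) = 15/26.
P(E) = 1/3·5/19 + 2/3·15/26 = 350/741.
By Bayes' rule, P(Bag B | E) = 5/13 / 350/741 = 57/70 ≈ 0.8143.

57/70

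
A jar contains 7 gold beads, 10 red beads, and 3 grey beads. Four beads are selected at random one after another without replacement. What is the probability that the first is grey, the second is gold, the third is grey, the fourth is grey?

Multiply the conditional probability of each draw in order, without replacement, so each draw removes one from its color and from the total.
P = (3/20) · (7/19) · (2/18) · (1/17) = 7/19380 ≈ 0.0004.

7/19380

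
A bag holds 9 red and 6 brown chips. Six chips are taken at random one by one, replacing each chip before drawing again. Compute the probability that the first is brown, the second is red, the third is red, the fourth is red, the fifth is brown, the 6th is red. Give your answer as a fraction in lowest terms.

324/15625

Multiply the conditional probability of each draw in order, with replacement (the composition resets each draw).
P = (6/15) · (9/15) · (9/15) · (9/15) · (6/15) · (9/15) = 324/15625 ≈ 0.0207.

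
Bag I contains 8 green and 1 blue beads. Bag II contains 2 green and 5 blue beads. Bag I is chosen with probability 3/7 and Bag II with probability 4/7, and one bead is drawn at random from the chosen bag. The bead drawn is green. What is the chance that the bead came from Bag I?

7/10

P(green | Bag I) = 8/9; P(green | Bag II) = 2/7.
P(green) = 3/7·8/9 + 4/7·2/7 = 80/147.
By Bayes' rule, P(Bag I | green) = 8/21 / 80/147 = 7/10 ≈ 0.7000.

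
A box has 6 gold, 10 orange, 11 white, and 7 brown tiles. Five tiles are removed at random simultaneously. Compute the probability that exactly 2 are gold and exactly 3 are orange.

75/11594

Unordered draws without replacement: count favorable combinations over C(34,5).
Favorable = C(6,2) · C(10,3) · C(11,0) · C(7,0) = 1800; total = C(34,5) = 278256.
P = 1800/278256 = 75/11594 ≈ 0.0065.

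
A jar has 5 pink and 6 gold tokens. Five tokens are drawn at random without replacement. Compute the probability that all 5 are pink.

1/462

Unordered draws without replacement: count favorable combinations over C(11,5).
Favorable = C(5,5) · C(6,0) = 1; total = C(11,5) = 462.
P = 1/462 = 1/462 ≈ 0.0022.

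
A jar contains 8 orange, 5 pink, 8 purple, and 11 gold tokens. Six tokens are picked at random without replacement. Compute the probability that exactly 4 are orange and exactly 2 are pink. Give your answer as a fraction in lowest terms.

Unordered draws without replacement: count favorable combinations over C(32,6).
Favorable = C(8,4) · C(5,2) · C(8,0) · C(11,0) = 700; total = C(32,6) = 906192.
P = 700/906192 = 25/32364 ≈ 0.0008.

25/32364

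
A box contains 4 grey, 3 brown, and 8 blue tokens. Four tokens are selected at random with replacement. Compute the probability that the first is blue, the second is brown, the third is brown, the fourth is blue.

Multiply the conditional probability of each draw in order, with replacement (the composition resets each draw).
P = (8/15) · (3/15) · (3/15) · (8/15) = 64/5625 ≈ 0.0114.

64/5625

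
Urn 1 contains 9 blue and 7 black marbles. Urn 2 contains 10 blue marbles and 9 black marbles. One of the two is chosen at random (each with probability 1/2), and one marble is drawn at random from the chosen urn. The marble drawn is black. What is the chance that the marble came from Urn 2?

P(black | Urn 1) = 7/16; P(black | Urn 2) = 9/19.
P(black) = 1/2·7/16 + 1/2·9/19 = 277/608.
By Bayes' rule, P(Urn 2 | black) = 9/38 / 277/608 = 144/277 ≈ 0.5199.

144/277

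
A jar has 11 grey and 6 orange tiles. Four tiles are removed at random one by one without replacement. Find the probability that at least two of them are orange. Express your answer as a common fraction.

Sum the hypergeometric tail for j = 2,…,4 orange tiles.
Favorable = C(6,2)·C(11,2) + C(6,3)·C(11,1) + C(6,4)·C(11,0) = 1060; total = C(17,4) = 2380.
P = 1060/2380 = 53/119 ≈ 0.4454.

53/119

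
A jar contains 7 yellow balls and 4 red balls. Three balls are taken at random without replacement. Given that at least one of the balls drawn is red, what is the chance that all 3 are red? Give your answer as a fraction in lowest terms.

2/65

P(all 3 red) = C(4,3)/C(11,3) = 4/165; P(at least one red) = 1 − C(7,3)/C(11,3) = 26/33.
Since 'all 3 red' ⊆ 'at least one red', P(all 3 | at least one) = 4/165 / 26/33 = 2/65 ≈ 0.0308.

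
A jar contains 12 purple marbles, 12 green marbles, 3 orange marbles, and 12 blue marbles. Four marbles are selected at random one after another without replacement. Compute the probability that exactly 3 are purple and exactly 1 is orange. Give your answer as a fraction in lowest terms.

Unordered draws without replacement: count favorable combinations over C(39,4).
Favorable = C(12,3) · C(12,0) · C(3,1) · C(12,0) = 660; total = C(39,4) = 82251.
P = 660/82251 = 220/27417 ≈ 0.0080.

220/27417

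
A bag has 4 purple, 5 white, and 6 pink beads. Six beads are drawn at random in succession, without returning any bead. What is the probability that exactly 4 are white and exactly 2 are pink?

15/1001

Unordered draws without replacement: count favorable combinations over C(15,6).
Favorable = C(4,0) · C(5,4) · C(6,2) = 75; total = C(15,6) = 5005.
P = 75/5005 = 15/1001 ≈ 0.0150.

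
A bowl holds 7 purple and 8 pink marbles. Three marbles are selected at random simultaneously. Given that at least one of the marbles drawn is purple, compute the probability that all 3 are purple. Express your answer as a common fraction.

P(all 3 purple) = C(7,3)/C(15,3) = 1/13; P(at least one purple) = 1 − C(8,3)/C(15,3) = 57/65.
Since 'all 3 purple' ⊆ 'at least one purple', P(all 3 | at least one) = 1/13 / 57/65 = 5/57 ≈ 0.0877.

5/57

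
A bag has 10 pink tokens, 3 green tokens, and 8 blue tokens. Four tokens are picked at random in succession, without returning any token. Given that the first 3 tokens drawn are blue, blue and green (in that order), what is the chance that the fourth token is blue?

After removing 1 green, 2 blue, the bag has 6 blue out of 18 remaining.
P(fourth is blue | given) = 6/18 = 1/3 ≈ 0.3333.

1/3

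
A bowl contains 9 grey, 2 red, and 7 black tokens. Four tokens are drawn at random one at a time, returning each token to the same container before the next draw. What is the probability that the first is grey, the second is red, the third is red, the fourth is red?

1/1458

Multiply the conditional probability of each draw in order, with replacement (the composition resets each draw).
P = (9/18) · (2/18) · (2/18) · (2/18) = 1/1458 ≈ 0.0007.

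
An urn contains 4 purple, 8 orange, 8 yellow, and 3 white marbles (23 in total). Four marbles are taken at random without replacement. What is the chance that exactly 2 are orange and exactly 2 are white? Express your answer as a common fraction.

Unordered draws without replacement: count favorable combinations over C(23,4).
Favorable = C(4,0) · C(8,2) · C(8,0) · C(3,2) = 84; total = C(23,4) = 8855.
P = 84/8855 = 12/1265 ≈ 0.0095.

12/1265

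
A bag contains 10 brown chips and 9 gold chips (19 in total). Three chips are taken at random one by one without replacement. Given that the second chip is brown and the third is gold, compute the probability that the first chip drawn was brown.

P(first=brown and the second chip is brown and the third is gold) = (10/19)·(9/18)·(9/17) = 45/323.
P(E) = Σ over first color = 45/323 + 40/323 = 5/19.
By Bayes, P(first=brown | E) = 45/323 / 5/19 = 9/17 ≈ 0.5294.

9/17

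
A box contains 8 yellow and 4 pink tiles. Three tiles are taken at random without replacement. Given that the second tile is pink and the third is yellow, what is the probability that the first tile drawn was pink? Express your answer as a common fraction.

3/10

P(first=pink and the second tile is pink and the third is yellow) = (4/12)·(3/11)·(8/10) = 4/55.
P(E) = Σ over first color = 28/165 + 4/55 = 8/33.
By Bayes, P(first=pink | E) = 4/55 / 8/33 = 3/10 ≈ 0.3000.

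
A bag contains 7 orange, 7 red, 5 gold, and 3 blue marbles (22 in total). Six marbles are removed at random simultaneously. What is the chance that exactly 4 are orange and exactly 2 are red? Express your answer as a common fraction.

35/3553

Unordered draws without replacement: count favorable combinations over C(22,6).
Favorable = C(7,4) · C(7,2) · C(5,0) · C(3,0) = 735; total = C(22,6) = 74613.
P = 735/74613 = 35/3553 ≈ 0.0099.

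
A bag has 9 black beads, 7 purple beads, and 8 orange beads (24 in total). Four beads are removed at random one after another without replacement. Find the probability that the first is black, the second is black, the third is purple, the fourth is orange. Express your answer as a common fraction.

Multiply the conditional probability of each draw in order, without replacement, so each draw removes one from its color and from the total.
P = (9/24) · (8/23) · (7/22) · (8/21) = 4/253 ≈ 0.0158.

4/253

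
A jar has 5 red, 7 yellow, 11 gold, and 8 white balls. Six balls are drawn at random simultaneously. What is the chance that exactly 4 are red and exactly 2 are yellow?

Unordered draws without replacement: count favorable combinations over C(31,6).
Favorable = C(5,4) · C(7,2) · C(11,0) · C(8,0) = 105; total = C(31,6) = 736281.
P = 105/736281 = 5/35061 ≈ 0.0001.

5/35061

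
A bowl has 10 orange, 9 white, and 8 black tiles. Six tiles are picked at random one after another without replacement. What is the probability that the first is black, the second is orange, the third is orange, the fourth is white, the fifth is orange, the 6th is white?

Multiply the conditional probability of each draw in order, without replacement, so each draw removes one from its color and from the total.
P = (8/27) · (10/26) · (9/25) · (9/24) · (8/23) · (8/22) = 32/16445 ≈ 0.0019.

32/16445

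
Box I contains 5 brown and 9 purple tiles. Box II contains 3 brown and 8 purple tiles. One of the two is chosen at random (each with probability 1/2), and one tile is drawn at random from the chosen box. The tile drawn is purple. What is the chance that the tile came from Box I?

P(purple | Box I) = 9/14; P(purple | Box II) = 8/11.
P(purple) = 1/2·9/14 + 1/2·8/11 = 211/308.
By Bayes' rule, P(Box I | purple) = 9/28 / 211/308 = 99/211 ≈ 0.4692.

99/211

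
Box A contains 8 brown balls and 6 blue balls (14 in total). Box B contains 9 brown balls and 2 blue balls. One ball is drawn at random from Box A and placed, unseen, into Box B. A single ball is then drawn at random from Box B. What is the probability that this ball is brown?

67/84

Condition on how many of the transferred balls are brown (from Box A: 8 brown of 14; then Box B has 12 total).
  0 brown: C(8,0)C(6,1)/C(14,1) = 3/7; then P = 9/12
  1 brown: C(8,1)C(6,0)/C(14,1) = 4/7; then P = 10/12
P(brown from Box B) = 67/84 ≈ 0.7976.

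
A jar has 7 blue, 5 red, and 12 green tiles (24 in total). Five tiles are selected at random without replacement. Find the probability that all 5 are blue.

1/2024

Unordered draws without replacement: count favorable combinations over C(24,5).
Favorable = C(7,5) · C(5,0) · C(12,0) = 21; total = C(24,5) = 42504.
P = 21/42504 = 1/2024 ≈ 0.0005.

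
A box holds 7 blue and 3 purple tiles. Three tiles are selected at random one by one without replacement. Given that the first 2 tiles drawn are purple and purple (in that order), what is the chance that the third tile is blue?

After removing 2 purple, the box has 7 blue out of 8 remaining.
P(third is blue | given) = 7/8 ≈ 0.8750.

7/8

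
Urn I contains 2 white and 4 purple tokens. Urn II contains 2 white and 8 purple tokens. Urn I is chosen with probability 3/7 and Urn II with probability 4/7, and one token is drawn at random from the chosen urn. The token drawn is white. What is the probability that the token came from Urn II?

4/9

P(white | Urn I) = 1/3; P(white | Urn II) = 1/5.
P(white) = 3/7·1/3 + 4/7·1/5 = 9/35.
By Bayes' rule, P(Urn II | white) = 4/35 / 9/35 = 4/9 ≈ 0.4444.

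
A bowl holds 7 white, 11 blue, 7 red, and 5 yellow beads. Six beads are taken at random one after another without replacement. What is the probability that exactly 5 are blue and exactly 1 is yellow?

22/5655

Unordered draws without replacement: count favorable combinations over C(30,6).
Favorable = C(7,0) · C(11,5) · C(7,0) · C(5,1) = 2310; total = C(30,6) = 593775.
P = 2310/593775 = 22/5655 ≈ 0.0039.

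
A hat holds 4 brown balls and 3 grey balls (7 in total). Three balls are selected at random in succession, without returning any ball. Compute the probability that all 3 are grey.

Unordered draws without replacement: count favorable combinations over C(7,3).
Favorable = C(4,0) · C(3,3) = 1; total = C(7,3) = 35.
P = 1/35 = 1/35 ≈ 0.0286.

1/35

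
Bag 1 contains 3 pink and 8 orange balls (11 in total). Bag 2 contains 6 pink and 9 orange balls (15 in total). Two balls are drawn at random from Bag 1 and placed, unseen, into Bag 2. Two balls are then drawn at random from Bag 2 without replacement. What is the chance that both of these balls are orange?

31/85

Condition on how many of the transferred balls are orange (from Bag 1: 8 orange of 11; then Bag 2 has 17 total).
  0 orange: C(8,0)C(3,2)/C(11,2) = 3/55; then P = C(9,2)/C(17,2) = 9/34
  1 orange: C(8,1)C(3,1)/C(11,2) = 24/55; then P = C(10,2)/C(17,2) = 45/136
  2 orange: C(8,2)C(3,0)/C(11,2) = 28/55; then P = C(11,2)/C(17,2) = 55/136
P(both orange) = 31/85 ≈ 0.3647.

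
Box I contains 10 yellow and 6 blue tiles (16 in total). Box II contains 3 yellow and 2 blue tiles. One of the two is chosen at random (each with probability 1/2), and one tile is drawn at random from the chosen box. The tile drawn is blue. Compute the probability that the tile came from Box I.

15/31

P(blue | Box I) = 3/8; P(blue | Box II) = 2/5.
P(blue) = 1/2·3/8 + 1/2·2/5 = 31/80.
By Bayes' rule, P(Box I | blue) = 3/16 / 31/80 = 15/31 ≈ 0.4839.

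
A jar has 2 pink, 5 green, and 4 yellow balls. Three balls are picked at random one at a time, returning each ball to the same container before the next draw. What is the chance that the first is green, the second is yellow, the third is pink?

40/1331

Multiply the conditional probability of each draw in order, with replacement (the composition resets each draw).
P = (5/11) · (4/11) · (2/11) = 40/1331 ≈ 0.0301.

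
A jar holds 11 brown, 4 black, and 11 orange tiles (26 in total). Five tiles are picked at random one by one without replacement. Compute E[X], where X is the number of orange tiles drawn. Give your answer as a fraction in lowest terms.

By linearity of expectation, E[X] = Σ P(draw i is orange); by symmetry each draw (even without replacement) has P(orange) = 11/26.
E[X] = 5 · 11/26 = 55/26 ≈ 2.1154.

55/26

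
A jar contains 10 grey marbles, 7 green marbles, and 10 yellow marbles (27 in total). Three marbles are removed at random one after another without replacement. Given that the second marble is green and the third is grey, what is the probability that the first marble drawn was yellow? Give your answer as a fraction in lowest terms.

2/5

P(first=yellow and the second marble is green and the third is grey) = (10/27)·(7/26)·(10/25) = 14/351.
P(E) = Σ over first color = 7/195 + 14/585 + 14/351 = 35/351.
By Bayes, P(first=yellow | E) = 14/351 / 35/351 = 2/5 ≈ 0.4000.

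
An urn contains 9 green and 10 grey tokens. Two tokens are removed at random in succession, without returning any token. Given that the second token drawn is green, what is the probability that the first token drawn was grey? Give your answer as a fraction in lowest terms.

P(first=grey and the second token drawn is green) = (10/19)·(9/18) = 5/19.
P(the second token drawn is green) = Σ over first color = 4/19 + 5/19 = 9/19.
By Bayes, P(first=grey | the second token drawn is green) = 5/19 / 9/19 = 5/9 ≈ 0.5556.

5/9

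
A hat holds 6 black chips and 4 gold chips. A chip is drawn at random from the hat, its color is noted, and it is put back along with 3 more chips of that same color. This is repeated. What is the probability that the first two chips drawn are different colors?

24/65

Either black then gold, or gold then black; after the first draw the total is 13.
P = (6/10)·(4/13) + (4/10)·(6/13) = 24/65 ≈ 0.3692.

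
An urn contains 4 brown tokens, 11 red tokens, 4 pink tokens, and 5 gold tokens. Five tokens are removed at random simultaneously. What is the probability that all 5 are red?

1/92

Unordered draws without replacement: count favorable combinations over C(24,5).
Favorable = C(4,0) · C(11,5) · C(4,0) · C(5,0) = 462; total = C(24,5) = 42504.
P = 462/42504 = 1/92 ≈ 0.0109.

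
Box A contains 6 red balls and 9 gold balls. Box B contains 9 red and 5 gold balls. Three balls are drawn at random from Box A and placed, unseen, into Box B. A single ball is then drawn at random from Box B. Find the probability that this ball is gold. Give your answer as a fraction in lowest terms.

Condition on how many of the transferred balls are gold (from Box A: 9 gold of 15; then Box B has 17 total).
  0 gold: C(9,0)C(6,3)/C(15,3) = 4/91; then P = 5/17
  1 gold: C(9,1)C(6,2)/C(15,3) = 27/91; then P = 6/17
  2 gold: C(9,2)C(6,1)/C(15,3) = 216/455; then P = 7/17
  3 gold: C(9,3)C(6,0)/C(15,3) = 12/65; then P = 8/17
P(gold from Box B) = 2/5 ≈ 0.4000.

2/5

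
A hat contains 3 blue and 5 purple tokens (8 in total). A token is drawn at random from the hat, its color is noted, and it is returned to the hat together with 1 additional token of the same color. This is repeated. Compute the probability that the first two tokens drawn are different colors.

Either blue then purple, or purple then blue; after the first draw the total is 9.
P = (3/8)·(5/9) + (5/8)·(3/9) = 5/12 ≈ 0.4167.

5/12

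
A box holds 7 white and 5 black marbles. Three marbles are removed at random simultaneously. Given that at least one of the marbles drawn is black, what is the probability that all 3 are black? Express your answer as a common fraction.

P(all 3 black) = C(5,3)/C(12,3) = 1/22; P(at least one black) = 1 − C(7,3)/C(12,3) = 37/44.
Since 'all 3 black' ⊆ 'at least one black', P(all 3 | at least one) = 1/22 / 37/44 = 2/37 ≈ 0.0541.

2/37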